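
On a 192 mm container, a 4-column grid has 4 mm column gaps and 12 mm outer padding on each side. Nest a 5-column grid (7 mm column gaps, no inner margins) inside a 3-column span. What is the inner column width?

19.4 mm

Subtract both margins: 192 − 2·12 = 168 mm.
4 columns + 3 column gaps: 4c + 3·4 = 168.
4c = 168 − 12 = 156, so c = 39 mm.
3 columns plus 2 column gaps: 117 + 8 = 125 mm.
5 columns + 4 column gaps: 5d + 4·7 = 125.
5d = 125 − 28 = 97, so d = 19.4 mm.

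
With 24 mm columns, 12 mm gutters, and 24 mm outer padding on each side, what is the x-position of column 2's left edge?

60 mm

Column 2 starts at margin + 1·(column + gutter) = 24 + 1·36 = 60 mm.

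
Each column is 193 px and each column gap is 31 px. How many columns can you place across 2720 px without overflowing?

12 columns

k columns need k·193 + (k−1)·31 = k·224 − 31.
k·224 − 31 ≤ 2720 → k ≤ 2751 / 224 ≈ 12.28, so k = 12.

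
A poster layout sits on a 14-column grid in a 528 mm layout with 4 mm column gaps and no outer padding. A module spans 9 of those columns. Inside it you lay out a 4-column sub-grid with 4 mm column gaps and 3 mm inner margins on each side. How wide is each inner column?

Subtracting 13 column gaps of 4 leaves 476 for 14 columns, so c = 34 mm.
9 columns plus 8 column gaps: 306 + 32 = 338 mm.
Inner content = 338 − 2·3 = 332 mm.
332 − 3·4 = 320; ÷4 gives d = 80 mm.

80 mm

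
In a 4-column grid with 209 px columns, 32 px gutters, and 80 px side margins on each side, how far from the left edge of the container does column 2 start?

321 px

Before column 2: the margin + 1 column + 1 gutter.
Offset = 80 + 1·(209 + 32) = 80 + 241 = 321 px.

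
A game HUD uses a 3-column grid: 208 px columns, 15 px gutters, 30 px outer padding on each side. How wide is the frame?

714 px

Adding margins, columns and gutters: 60 + 624 + 30 = 714 px.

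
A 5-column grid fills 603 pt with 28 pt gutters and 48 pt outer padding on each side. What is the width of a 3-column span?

Take off 96 pt of margins, leaving 507 pt.
Subtracting 4 gutters of 28 leaves 395 for 5 columns, so c = 79 pt.
3-column span = 3·79 + 2·28 = 293 pt.

293 pt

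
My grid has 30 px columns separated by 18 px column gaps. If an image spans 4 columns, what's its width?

4 columns plus 3 column gaps: 120 + 54 = 174 px.

174 px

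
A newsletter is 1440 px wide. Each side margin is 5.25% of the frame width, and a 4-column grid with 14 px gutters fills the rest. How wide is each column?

311.7 px

Each margin = 5.25% of 1440 = 75.6 px; content = 1440 − 2·75.6 = 1288.8 px.
4c + 3·14 = 1288.8 → 4c = 1246.8 → c = 311.7 px.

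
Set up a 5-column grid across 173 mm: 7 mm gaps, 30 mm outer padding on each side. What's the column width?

Inside the margins: 173 − 60 = 113 mm.
5c + 4·7 = 113 → 5c = 85 → c = 17 mm.

17 mm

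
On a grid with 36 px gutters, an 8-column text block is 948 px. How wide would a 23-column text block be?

948 − 7·36 = 696; ÷8 gives c = 87 px.
23 columns plus 22 gutters: 2001 + 792 = 2793 px.

2793 px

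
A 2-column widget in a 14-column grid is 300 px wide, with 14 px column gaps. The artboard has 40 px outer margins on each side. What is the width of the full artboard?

2264 px

Subtracting 1 column gap of 14 leaves 286 for 2 columns, so c = 143 px.
Adding margins, columns and gutters: 80 + 2002 + 182 = 2264 px.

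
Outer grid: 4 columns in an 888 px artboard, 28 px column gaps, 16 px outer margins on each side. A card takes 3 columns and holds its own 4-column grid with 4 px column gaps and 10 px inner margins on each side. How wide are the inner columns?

Subtract both margins: 888 − 2·16 = 856 px.
4 columns + 3 column gaps: 4c + 3·28 = 856.
4c = 856 − 84 = 772, so c = 193 px.
3-column span = 3·193 + 2·28 = 635 px.
Inner content = 635 − 2·10 = 615 px.
Subtracting 3 column gaps of 4 leaves 603 for 4 columns, so d = 150.75 px.

150.75 px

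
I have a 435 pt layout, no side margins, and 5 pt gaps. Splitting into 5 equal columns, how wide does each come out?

83 pt

Subtracting 4 gaps of 5 leaves 415 for 5 columns, so c = 83 pt.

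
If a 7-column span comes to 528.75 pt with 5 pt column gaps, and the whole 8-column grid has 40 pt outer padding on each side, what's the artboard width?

685 pt

7 columns + 6 column gaps: 7c + 6·5 = 528.75.
7c = 528.75 − 30 = 498.75, so c = 71.25 pt.
Adding margins, columns and gutters: 80 + 570 + 35 = 685 pt.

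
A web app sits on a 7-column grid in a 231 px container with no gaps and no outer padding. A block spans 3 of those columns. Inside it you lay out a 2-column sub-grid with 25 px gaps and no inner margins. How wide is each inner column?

37 px

7c = 231 → c = 33 px.
3-column span = 3·33 = 99 px.
2d + 1·25 = 99 → 2d = 74 → d = 37 px.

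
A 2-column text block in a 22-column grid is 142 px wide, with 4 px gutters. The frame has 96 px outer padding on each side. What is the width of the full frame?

142 − 1·4 = 138; ÷2 gives c = 69 px.
Total width: 2·96 + 22·69 + 21·4 = 1794 px.

1794 px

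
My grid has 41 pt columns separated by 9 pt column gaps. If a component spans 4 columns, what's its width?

4 columns plus 3 column gaps: 164 + 27 = 191 pt.

191 pt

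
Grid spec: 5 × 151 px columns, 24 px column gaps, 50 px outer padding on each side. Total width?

951 px

Total width: 2·50 + 5·151 + 4·24 = 951 px.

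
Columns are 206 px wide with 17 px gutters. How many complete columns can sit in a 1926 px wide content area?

8 columns

k columns need k·206 + (k−1)·17 = k·223 − 17.
k·223 − 17 ≤ 1926 → k ≤ 1943 / 223 ≈ 8.71, so k = 8.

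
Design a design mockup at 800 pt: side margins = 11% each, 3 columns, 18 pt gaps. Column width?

Margins: 11% × 800 = 88 pt each, so content = 800 − 176 = 624 pt.
3c + 2·18 = 624 → 3c = 588 → c = 196 pt.

196 pt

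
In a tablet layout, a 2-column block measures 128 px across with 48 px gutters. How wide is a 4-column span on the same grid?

2 columns + 1 gutter: 2c + 1·48 = 128.
2c = 128 − 48 = 80, so c = 40 px.
Span of 4: 4·40 + 3·48 = 160 + 144 = 304 px.

304 px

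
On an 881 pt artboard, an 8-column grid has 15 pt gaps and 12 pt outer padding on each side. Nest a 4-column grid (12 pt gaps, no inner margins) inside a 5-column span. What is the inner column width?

Subtract both margins: 881 − 2·12 = 857 pt.
Subtracting 7 gaps of 15 leaves 752 for 8 columns, so c = 94 pt.
5 columns plus 4 gaps: 470 + 60 = 530 pt.
4d + 3·12 = 530 → 4d = 494 → d = 123.5 pt.

123.5 pt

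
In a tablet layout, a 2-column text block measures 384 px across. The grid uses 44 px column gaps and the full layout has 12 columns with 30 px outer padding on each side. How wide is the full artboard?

2584 px

384 − 1·44 = 340; ÷2 gives c = 170 px.
Adding margins, columns and gutters: 60 + 2040 + 484 = 2584 px.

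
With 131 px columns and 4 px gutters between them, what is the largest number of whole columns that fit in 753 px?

k columns need k·131 + (k−1)·4 = k·135 − 4.
k·135 − 4 ≤ 753 → k ≤ 757 / 135 ≈ 5.61, so k = 5.

5 columns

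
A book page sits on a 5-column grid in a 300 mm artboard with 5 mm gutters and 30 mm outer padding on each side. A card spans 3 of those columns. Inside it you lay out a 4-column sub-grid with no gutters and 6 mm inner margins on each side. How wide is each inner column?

Subtract both margins: 300 − 2·30 = 240 mm.
Subtracting 4 gutters of 5 leaves 220 for 5 columns, so c = 44 mm.
3 columns plus 2 gutters: 132 + 10 = 142 mm.
Inner content = 142 − 2·6 = 130 mm.
4d = 130 → d = 32.5 mm.

32.5 mm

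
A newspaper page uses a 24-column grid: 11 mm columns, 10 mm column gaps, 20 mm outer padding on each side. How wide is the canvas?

534 mm

Canvas = 2·20 + 24·11 + 23·10 = 40 + 264 + 230 = 534 mm.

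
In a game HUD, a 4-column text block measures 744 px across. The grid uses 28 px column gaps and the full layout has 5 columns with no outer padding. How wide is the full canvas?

937 px

Subtracting 3 column gaps of 28 leaves 660 for 4 columns, so c = 165 px.
Summing: 825 + 112 = 937 px.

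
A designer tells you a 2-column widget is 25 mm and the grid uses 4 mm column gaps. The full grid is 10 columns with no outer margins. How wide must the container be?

Subtracting 1 column gap of 4 leaves 21 for 2 columns, so c = 10.5 mm.
Total width: 10·10.5 + 9·4 = 141 mm.

141 mm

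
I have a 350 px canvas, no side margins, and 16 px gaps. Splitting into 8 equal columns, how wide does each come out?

Subtracting 7 gaps of 16 leaves 238 for 8 columns, so c = 29.75 px.

29.75 px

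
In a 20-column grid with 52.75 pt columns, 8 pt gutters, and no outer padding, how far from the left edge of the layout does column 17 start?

972 pt

No margin, so column 17 starts at 16·(column + gutter) = 16·60.75 = 972 pt.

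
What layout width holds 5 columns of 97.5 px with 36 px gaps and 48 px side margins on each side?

727.5 px

Adding margins, columns and gutters: 96 + 487.5 + 144 = 727.5 px.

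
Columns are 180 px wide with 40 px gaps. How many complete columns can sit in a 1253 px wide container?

5 columns

Each extra column adds 180 + 40 = 220 px.
(1253 + 40) / 220 = 5.88, so 5 columns fit.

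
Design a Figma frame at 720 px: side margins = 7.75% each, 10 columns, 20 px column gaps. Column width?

42.84 px

720 × (1 − 2·7.75%) = 720 × 84.5% = 608.4 px for the columns.
10c + 9·20 = 608.4 → 10c = 428.4 → c = 42.84 px.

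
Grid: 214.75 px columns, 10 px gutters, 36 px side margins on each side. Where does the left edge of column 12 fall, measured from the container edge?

2508.25 px

Each column+gutter stride is 224.75 px; 11 of them past the 36 px margin is 36 + 2472.25 = 2508.25 px.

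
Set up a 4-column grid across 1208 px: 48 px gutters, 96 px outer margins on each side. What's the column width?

Inside the margins: 1208 − 192 = 1016 px.
4 columns + 3 gutters: 4c + 3·48 = 1016.
4c = 1016 − 144 = 872, so c = 218 px.

218 px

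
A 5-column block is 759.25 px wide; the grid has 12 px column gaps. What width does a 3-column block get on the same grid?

5c + 4·12 = 759.25 → 5c = 711.25 → c = 142.25 px.
3 columns plus 2 column gaps: 426.75 + 24 = 450.75 px.

450.75 px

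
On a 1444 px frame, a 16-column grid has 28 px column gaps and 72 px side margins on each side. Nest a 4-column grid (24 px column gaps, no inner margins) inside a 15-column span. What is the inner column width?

286.25 px

Inside the margins: 1444 − 144 = 1300 px.
16 columns + 15 column gaps: 16c + 15·28 = 1300.
16c = 1300 − 420 = 880, so c = 55 px.
15-column span = 15·55 + 14·28 = 1217 px.
1217 − 3·24 = 1145; ÷4 gives d = 286.25 px.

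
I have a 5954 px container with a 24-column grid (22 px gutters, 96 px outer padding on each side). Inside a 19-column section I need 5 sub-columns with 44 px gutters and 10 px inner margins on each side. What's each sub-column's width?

Subtract both margins: 5954 − 2·96 = 5762 px.
Subtracting 23 gutters of 22 leaves 5256 for 24 columns, so c = 219 px.
19 columns plus 18 gutters: 4161 + 396 = 4557 px.
Inner content = 4557 − 2·10 = 4537 px.
4537 − 4·44 = 4361; ÷5 gives d = 872.2 px.

872.2 px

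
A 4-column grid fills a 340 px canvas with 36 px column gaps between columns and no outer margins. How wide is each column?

58 px

340 − 3·36 = 232; ÷4 gives c = 58 px.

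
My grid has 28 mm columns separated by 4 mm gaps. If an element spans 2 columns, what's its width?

60 mm

2 columns plus 1 gap: 56 + 4 = 60 mm.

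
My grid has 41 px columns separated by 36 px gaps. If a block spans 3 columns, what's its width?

195 px

Span of 3: 3·41 + 2·36 = 123 + 72 = 195 px.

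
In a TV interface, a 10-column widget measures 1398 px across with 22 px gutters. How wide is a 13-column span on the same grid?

1398 − 9·22 = 1200; ÷10 gives c = 120 px.
13 columns plus 12 gutters: 1560 + 264 = 1824 px.

1824 px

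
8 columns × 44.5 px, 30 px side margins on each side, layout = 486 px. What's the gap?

10 px

Subtract both margins: 486 − 2·30 = 426 px.
8·44.5 + 7g = 426 → 7g = 70 → g = 10 px.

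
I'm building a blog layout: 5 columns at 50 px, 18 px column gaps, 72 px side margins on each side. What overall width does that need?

466 px

Total width: 2·72 + 5·50 + 4·18 = 466 px.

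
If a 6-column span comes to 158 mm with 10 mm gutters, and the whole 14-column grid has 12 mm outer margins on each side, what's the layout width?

Subtracting 5 gutters of 10 leaves 108 for 6 columns, so c = 18 mm.
Total width: 2·12 + 14·18 + 13·10 = 406 mm.

406 mm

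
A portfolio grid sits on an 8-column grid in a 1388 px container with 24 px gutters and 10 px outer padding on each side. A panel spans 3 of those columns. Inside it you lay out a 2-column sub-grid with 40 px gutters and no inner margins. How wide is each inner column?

Outer content = 1388 − 2·10 = 1368 px.
8 columns + 7 gutters: 8c + 7·24 = 1368.
8c = 1368 − 168 = 1200, so c = 150 px.
3-column span = 3·150 + 2·24 = 498 px.
2 columns + 1 gutter: 2d + 1·40 = 498.
2d = 498 − 40 = 458, so d = 229 px.

229 px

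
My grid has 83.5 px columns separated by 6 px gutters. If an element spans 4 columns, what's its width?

352 px

4 columns plus 3 gutters: 334 + 18 = 352 px.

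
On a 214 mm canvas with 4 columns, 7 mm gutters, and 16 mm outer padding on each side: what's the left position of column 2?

63.25 mm

Inside the margins: 214 − 32 = 182 mm.
Subtracting 3 gutters of 7 leaves 161 for 4 columns, so c = 40.25 mm.
Each column+gutter stride is 47.25 mm; 1 of them past the 16 mm margin is 16 + 47.25 = 63.25 mm.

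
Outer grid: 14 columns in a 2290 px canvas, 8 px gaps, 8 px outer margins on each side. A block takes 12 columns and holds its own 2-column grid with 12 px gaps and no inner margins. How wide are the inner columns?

968 px

Subtract both margins: 2290 − 2·8 = 2274 px.
14c + 13·8 = 2274 → 14c = 2170 → c = 155 px.
12-column span = 12·155 + 11·8 = 1948 px.
Subtracting 1 gap of 12 leaves 1936 for 2 columns, so d = 968 px.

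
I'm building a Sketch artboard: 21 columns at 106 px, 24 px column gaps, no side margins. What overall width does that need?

Summing: 2226 + 480 = 2706 px.

2706 px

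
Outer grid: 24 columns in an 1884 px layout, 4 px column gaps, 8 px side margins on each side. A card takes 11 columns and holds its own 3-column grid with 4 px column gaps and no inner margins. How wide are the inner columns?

282 px

Subtract both margins: 1884 − 2·8 = 1868 px.
24 columns + 23 column gaps: 24c + 23·4 = 1868.
24c = 1868 − 92 = 1776, so c = 74 px.
11-column span = 11·74 + 10·4 = 854 px.
3 columns + 2 column gaps: 3d + 2·4 = 854.
3d = 854 − 8 = 846, so d = 282 px.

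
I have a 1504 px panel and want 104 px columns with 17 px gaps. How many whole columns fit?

k columns need k·104 + (k−1)·17 = k·121 − 17.
k·121 − 17 ≤ 1504 → k ≤ 1521 / 121 ≈ 12.57, so k = 12.

12 columns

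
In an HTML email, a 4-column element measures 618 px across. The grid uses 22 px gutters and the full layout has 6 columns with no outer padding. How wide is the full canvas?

938 px

4 columns + 3 gutters: 4c + 3·22 = 618.
4c = 618 − 66 = 552, so c = 138 px.
Canvas = 6·138 + 5·22 = 828 + 110 = 938 px.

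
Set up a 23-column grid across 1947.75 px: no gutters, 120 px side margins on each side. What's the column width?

Content width = 1947.75 − 2·120 = 1707.75 px.
23c = 1707.75 → c = 74.25 px.

74.25 px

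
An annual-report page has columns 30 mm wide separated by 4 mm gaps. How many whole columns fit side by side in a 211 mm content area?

6 columns: 6·30 + 5·4 = 200 mm ≤ 211.
7 columns: 234 mm > 211. So 6.

6 columns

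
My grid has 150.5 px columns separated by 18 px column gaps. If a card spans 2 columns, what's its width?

2 columns plus 1 column gap: 301 + 18 = 319 px.

319 px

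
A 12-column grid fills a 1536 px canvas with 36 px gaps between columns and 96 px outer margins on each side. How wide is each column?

79 px

Content width = 1536 − 2·96 = 1344 px.
1344 − 11·36 = 948; ÷12 gives c = 79 px.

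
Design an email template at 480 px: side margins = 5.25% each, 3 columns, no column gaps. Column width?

143.2 px

Margins: 5.25% × 480 = 25.2 px each, so content = 480 − 50.4 = 429.6 px.
429.6 / 3 = 143.2 px per column.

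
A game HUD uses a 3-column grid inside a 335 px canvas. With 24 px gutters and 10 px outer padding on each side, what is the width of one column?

89 px

Content width = 335 − 2·10 = 315 px.
3c + 2·24 = 315 → 3c = 267 → c = 89 px.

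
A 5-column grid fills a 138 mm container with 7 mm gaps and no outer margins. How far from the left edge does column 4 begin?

87 mm

138 − 4·7 = 110; ÷5 gives c = 22 mm.
Before column 4: 3 columns + 3 gaps.
Offset = 3·(22 + 7) = 3·29 = 87 mm.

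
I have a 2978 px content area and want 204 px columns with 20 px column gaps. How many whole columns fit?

13 columns

Each extra column adds 204 + 20 = 224 px.
(2978 + 20) / 224 = 13.38, so 13 columns fit.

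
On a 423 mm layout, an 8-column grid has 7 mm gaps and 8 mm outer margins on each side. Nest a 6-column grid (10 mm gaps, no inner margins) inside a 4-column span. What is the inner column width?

Take off 16 mm of margins, leaving 407 mm.
8c + 7·7 = 407 → 8c = 358 → c = 44.75 mm.
4-column span = 4·44.75 + 3·7 = 200 mm.
6 columns + 5 gaps: 6d + 5·10 = 200.
6d = 200 − 50 = 150, so d = 25 mm.

25 mm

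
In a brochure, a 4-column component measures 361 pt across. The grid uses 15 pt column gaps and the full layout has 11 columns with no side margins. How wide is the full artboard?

1019 pt

4 columns + 3 column gaps: 4c + 3·15 = 361.
4c = 361 − 45 = 316, so c = 79 pt.
Artboard = 11·79 + 10·15 = 869 + 150 = 1019 pt.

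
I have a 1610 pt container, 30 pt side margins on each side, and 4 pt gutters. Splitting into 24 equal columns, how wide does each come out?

Subtract both margins: 1610 − 2·30 = 1550 pt.
24c + 23·4 = 1550 → 24c = 1458 → c = 60.75 pt.

60.75 pt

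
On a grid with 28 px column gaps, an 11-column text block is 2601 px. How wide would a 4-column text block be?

928 px

2601 − 10·28 = 2321; ÷11 gives c = 211 px.
4-column span = 4·211 + 3·28 = 928 px.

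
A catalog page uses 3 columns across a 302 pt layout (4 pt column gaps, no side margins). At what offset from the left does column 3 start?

Subtracting 2 column gaps of 4 leaves 294 for 3 columns, so c = 98 pt.
Before column 3: 2 columns + 2 column gaps.
Offset = 2·(98 + 4) = 2·102 = 204 pt.

204 pt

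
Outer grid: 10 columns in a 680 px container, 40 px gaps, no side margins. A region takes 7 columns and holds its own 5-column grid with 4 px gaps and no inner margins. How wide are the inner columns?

Subtracting 9 gaps of 40 leaves 320 for 10 columns, so c = 32 px.
7 columns plus 6 gaps: 224 + 240 = 464 px.
5 columns + 4 gaps: 5d + 4·4 = 464.
5d = 464 − 16 = 448, so d = 89.6 px.

89.6 px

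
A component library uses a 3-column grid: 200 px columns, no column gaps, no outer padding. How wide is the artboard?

Artboard = 3·200 = 600 = 600 px.

600 px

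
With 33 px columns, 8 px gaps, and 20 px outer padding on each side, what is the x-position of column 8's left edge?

Before column 8: the margin + 7 columns + 7 gaps.
Offset = 20 + 7·(33 + 8) = 20 + 287 = 307 px.

307 px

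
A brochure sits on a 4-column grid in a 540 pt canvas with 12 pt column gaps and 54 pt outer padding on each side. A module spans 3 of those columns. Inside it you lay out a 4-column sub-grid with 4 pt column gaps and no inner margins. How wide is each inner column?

77.25 pt

Take off 108 pt of margins, leaving 432 pt.
4 columns + 3 column gaps: 4c + 3·12 = 432.
4c = 432 − 36 = 396, so c = 99 pt.
3-column span = 3·99 + 2·12 = 321 pt.
321 − 3·4 = 309; ÷4 gives d = 77.25 pt.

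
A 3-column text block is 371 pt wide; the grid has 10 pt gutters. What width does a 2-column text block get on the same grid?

244 pt

Subtracting 2 gutters of 10 leaves 351 for 3 columns, so c = 117 pt.
2 columns plus 1 gutter: 234 + 10 = 244 pt.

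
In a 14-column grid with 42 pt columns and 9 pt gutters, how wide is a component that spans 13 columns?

654 pt

13 columns plus 12 gutters: 546 + 108 = 654 pt.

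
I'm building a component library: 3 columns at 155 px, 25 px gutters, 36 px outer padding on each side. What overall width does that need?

587 px

Adding margins, columns and gutters: 72 + 465 + 50 = 587 px.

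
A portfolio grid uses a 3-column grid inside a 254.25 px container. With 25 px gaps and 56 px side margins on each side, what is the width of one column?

30.75 px

Take off 112 px of margins, leaving 142.25 px.
142.25 − 2·25 = 92.25; ÷3 gives c = 30.75 px.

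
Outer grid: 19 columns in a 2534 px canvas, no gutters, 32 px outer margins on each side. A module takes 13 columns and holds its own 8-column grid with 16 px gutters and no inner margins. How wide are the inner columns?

Inside the margins: 2534 − 64 = 2470 px.
19c = 2470 → c = 130 px.
With no gutters, 13 columns span 13·130 = 1690 px.
8d + 7·16 = 1690 → 8d = 1578 → d = 197.25 px.

197.25 px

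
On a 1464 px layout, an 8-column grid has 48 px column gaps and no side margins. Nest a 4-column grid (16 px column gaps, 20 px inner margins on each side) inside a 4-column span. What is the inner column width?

8 columns + 7 column gaps: 8c + 7·48 = 1464.
8c = 1464 − 336 = 1128, so c = 141 px.
4 columns plus 3 column gaps: 564 + 144 = 708 px.
Inner content = 708 − 2·20 = 668 px.
4d + 3·16 = 668 → 4d = 620 → d = 155 px.

155 px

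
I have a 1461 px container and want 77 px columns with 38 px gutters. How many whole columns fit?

13 columns

k columns need k·77 + (k−1)·38 = k·115 − 38.
k·115 − 38 ≤ 1461 → k ≤ 1499 / 115 ≈ 13.03, so k = 13.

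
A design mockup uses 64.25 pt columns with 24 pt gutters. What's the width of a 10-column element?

858.5 pt

10 columns plus 9 gutters: 642.5 + 216 = 858.5 pt.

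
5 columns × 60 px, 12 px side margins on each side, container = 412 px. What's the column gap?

Subtract both margins: 412 − 2·12 = 388 px.
Columns use 300 px, leaving 88 px across 4 column gaps = 22 px each.

22 px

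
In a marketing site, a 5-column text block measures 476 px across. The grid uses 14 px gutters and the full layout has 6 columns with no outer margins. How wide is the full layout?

5c + 4·14 = 476 → 5c = 420 → c = 84 px.
Total width: 6·84 + 5·14 = 574 px.

574 px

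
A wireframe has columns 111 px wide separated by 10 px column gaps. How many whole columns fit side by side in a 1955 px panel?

16 columns

16 columns: 16·111 + 15·10 = 1926 px ≤ 1955.
17 columns: 2047 px > 1955. So 16.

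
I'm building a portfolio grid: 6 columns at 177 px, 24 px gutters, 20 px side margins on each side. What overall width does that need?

1222 px

Total width: 2·20 + 6·177 + 5·24 = 1222 px.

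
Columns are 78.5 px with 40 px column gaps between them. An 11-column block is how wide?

11 columns plus 10 column gaps: 863.5 + 400 = 1263.5 px.

1263.5 px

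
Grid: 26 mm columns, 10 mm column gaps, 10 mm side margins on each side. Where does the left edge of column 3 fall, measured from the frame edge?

82 mm

Before column 3: the margin + 2 columns + 2 column gaps.
Offset = 10 + 2·(26 + 10) = 10 + 72 = 82 mm.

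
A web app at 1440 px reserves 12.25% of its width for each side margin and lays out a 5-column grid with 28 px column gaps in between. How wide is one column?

195.04 px

Margins: 12.25% × 1440 = 176.4 px each, so content = 1440 − 352.8 = 1087.2 px.
Subtracting 4 column gaps of 28 leaves 975.2 for 5 columns, so c = 195.04 px.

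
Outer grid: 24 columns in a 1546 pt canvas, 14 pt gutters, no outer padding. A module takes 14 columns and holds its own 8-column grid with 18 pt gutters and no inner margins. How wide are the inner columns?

24c + 23·14 = 1546 → 24c = 1224 → c = 51 pt.
14 columns plus 13 gutters: 714 + 182 = 896 pt.
896 − 7·18 = 770; ÷8 gives d = 96.25 pt.

96.25 pt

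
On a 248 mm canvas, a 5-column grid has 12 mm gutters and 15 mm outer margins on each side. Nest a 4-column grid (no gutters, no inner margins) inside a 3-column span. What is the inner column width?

Take off 30 mm of margins, leaving 218 mm.
5c + 4·12 = 218 → 5c = 170 → c = 34 mm.
Span of 3: 3·34 + 2·12 = 102 + 24 = 126 mm.
126 / 4 = 31.5 mm per column.

31.5 mm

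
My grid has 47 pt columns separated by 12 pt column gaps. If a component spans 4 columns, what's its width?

224 pt

Span of 4: 4·47 + 3·12 = 188 + 36 = 224 pt.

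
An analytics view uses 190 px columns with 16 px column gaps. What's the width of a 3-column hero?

3 columns plus 2 column gaps: 570 + 32 = 602 px.

602 px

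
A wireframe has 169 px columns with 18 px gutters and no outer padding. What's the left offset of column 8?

1309 px

No margin, so column 8 starts at 7·(column + gutter) = 7·187 = 1309 px.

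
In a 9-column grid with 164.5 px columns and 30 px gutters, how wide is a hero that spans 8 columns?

1526 px

8 columns plus 7 gutters: 1316 + 210 = 1526 px.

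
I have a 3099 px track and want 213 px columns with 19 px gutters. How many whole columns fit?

Each extra column adds 213 + 19 = 232 px.
(3099 + 19) / 232 = 13.44, so 13 columns fit.

13 columns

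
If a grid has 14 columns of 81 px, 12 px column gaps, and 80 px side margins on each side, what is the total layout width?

Total width: 2·80 + 14·81 + 13·12 = 1450 px.

1450 px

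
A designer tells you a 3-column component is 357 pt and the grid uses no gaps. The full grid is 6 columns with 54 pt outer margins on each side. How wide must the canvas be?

822 pt

With no gaps, each column is 357/3 = 119 pt.
Summing: 108 + 714 = 822 pt.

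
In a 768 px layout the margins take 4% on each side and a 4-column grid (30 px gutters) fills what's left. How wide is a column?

Margins: 4% × 768 = 30.72 px each, so content = 768 − 61.44 = 706.56 px.
4c + 3·30 = 706.56 → 4c = 616.56 → c = 154.14 px.

154.14 px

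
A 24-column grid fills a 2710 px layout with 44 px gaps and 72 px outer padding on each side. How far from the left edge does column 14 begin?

Subtract both margins: 2710 − 2·72 = 2566 px.
24c + 23·44 = 2566 → 24c = 1554 → c = 64.75 px.
Each column+gutter stride is 108.75 px; 13 of them past the 72 px margin is 72 + 1413.75 = 1485.75 px.

1485.75 px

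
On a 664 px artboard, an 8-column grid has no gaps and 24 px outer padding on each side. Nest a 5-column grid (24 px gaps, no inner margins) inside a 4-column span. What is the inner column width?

42.4 px

Outer content = 664 − 2·24 = 616 px.
8c = 616 → c = 77 px.
With no gaps, 4 columns span 4·77 = 308 px.
308 − 4·24 = 212; ÷5 gives d = 42.4 px.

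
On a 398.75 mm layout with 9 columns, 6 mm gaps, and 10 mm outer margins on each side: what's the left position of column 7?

266.5 mm

Take off 20 mm of margins, leaving 378.75 mm.
9c + 8·6 = 378.75 → 9c = 330.75 → c = 36.75 mm.
Before column 7: the margin + 6 columns + 6 gaps.
Offset = 10 + 6·(36.75 + 6) = 10 + 256.5 = 266.5 mm.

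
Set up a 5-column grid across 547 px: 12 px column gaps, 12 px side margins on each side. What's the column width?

Content width = 547 − 2·12 = 523 px.
523 − 4·12 = 475; ÷5 gives c = 95 px.

95 px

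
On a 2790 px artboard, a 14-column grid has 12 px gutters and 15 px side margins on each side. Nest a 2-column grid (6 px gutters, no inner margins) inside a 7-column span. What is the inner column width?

Outer content = 2790 − 2·15 = 2760 px.
2760 − 13·12 = 2604; ÷14 gives c = 186 px.
7-column span = 7·186 + 6·12 = 1374 px.
2 columns + 1 gutter: 2d + 1·6 = 1374.
2d = 1374 − 6 = 1368, so d = 684 px.

684 px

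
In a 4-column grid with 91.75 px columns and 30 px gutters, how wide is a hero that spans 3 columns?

335.25 px

3 columns plus 2 gutters: 275.25 + 60 = 335.25 px.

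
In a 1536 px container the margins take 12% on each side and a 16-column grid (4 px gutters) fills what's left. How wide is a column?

Margins: 12% × 1536 = 184.32 px each, so content = 1536 − 368.64 = 1167.36 px.
1167.36 − 15·4 = 1107.36; ÷16 gives c = 69.21 px.

69.21 px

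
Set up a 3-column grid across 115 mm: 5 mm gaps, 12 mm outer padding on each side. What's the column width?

27 mm

Subtract both margins: 115 − 2·12 = 91 mm.
Subtracting 2 gaps of 5 leaves 81 for 3 columns, so c = 27 mm.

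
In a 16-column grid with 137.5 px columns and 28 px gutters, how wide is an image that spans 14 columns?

2289 px

14 columns plus 13 gutters: 1925 + 364 = 2289 px.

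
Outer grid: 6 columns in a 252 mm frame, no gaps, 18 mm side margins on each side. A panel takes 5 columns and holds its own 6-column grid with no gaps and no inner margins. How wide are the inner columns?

Outer content = 252 − 2·18 = 216 mm.
6c = 216 → c = 36 mm.
5-column span = 5·36 = 180 mm.
With no gaps, each column is 180/6 = 30 mm.

30 mm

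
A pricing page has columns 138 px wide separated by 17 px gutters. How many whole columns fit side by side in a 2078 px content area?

13 columns

13 columns: 13·138 + 12·17 = 1998 px ≤ 2078.
14 columns: 2153 px > 2078. So 13.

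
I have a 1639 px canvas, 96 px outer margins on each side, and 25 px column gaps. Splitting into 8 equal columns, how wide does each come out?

159 px

Content width = 1639 − 2·96 = 1447 px.
Subtracting 7 column gaps of 25 leaves 1272 for 8 columns, so c = 159 px.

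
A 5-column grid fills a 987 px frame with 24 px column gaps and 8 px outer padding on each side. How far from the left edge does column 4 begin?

605 px

Subtract both margins: 987 − 2·8 = 971 px.
5c + 4·24 = 971 → 5c = 875 → c = 175 px.
Column 4 starts at margin + 3·(column + gutter) = 8 + 3·199 = 605 px.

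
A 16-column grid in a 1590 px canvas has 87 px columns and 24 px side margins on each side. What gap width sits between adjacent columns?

Take off 48 px of margins, leaving 1542 px.
Columns use 1392 px, leaving 150 px across 15 gaps = 10 px each.

10 px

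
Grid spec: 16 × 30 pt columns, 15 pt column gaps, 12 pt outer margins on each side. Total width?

Total width: 2·12 + 16·30 + 15·15 = 729 pt.

729 pt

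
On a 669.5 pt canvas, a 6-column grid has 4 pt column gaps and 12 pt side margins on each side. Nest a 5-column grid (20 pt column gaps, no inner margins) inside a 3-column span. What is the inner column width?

Outer content = 669.5 − 2·12 = 645.5 pt.
6c + 5·4 = 645.5 → 6c = 625.5 → c = 104.25 pt.
3-column span = 3·104.25 + 2·4 = 320.75 pt.
320.75 − 4·20 = 240.75; ÷5 gives d = 48.15 pt.

48.15 pt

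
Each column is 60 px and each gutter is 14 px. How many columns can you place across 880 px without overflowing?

12 columns

Each extra column adds 60 + 14 = 74 px.
(880 + 14) / 74 = 12.08, so 12 columns fit.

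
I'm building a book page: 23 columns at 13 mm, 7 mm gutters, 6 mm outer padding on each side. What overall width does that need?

465 mm

Frame = 2·6 + 23·13 + 22·7 = 12 + 299 + 154 = 465 mm.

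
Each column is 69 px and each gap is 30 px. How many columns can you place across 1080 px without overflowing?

11 columns: 11·69 + 10·30 = 1059 px ≤ 1080.
12 columns: 1158 px > 1080. So 11.

11 columns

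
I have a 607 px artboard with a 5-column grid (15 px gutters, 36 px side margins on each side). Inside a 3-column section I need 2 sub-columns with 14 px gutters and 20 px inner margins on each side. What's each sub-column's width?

Outer content = 607 − 2·36 = 535 px.
5 columns + 4 gutters: 5c + 4·15 = 535.
5c = 535 − 60 = 475, so c = 95 px.
3-column span = 3·95 + 2·15 = 315 px.
Inner content = 315 − 2·20 = 275 px.
275 − 1·14 = 261; ÷2 gives d = 130.5 px.

130.5 px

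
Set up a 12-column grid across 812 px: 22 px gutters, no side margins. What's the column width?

47.5 px

812 − 11·22 = 570; ÷12 gives c = 47.5 px.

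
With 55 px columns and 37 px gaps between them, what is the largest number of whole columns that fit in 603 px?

6 columns

k columns need k·55 + (k−1)·37 = k·92 − 37.
k·92 − 37 ≤ 603 → k ≤ 640 / 92 ≈ 6.96, so k = 6.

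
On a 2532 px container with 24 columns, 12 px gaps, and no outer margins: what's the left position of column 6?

530 px

Subtracting 23 gaps of 12 leaves 2256 for 24 columns, so c = 94 px.
Each column+gutter stride is 106 px; with no margin, 5 of them is 530 px.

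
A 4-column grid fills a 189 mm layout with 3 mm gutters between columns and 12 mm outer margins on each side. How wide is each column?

Take off 24 mm of margins, leaving 165 mm.
4 columns + 3 gutters: 4c + 3·3 = 165.
4c = 165 − 9 = 156, so c = 39 mm.

39 mm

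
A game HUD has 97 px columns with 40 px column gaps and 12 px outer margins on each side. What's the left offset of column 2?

Each column+gutter stride is 137 px; 1 of them past the 12 px margin is 12 + 137 = 149 px.

149 px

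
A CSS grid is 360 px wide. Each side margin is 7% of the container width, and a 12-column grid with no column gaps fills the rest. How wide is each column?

Each margin = 7% of 360 = 25.2 px; content = 360 − 2·25.2 = 309.6 px.
12c = 309.6 → c = 25.8 px.

25.8 px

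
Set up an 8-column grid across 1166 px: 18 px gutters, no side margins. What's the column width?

130 px

8 columns + 7 gutters: 8c + 7·18 = 1166.
8c = 1166 − 126 = 1040, so c = 130 px.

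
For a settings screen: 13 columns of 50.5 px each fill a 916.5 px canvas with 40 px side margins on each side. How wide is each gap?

15 px

Content width = 916.5 − 2·40 = 836.5 px.
Columns use 656.5 px, leaving 180 px across 12 gaps = 15 px each.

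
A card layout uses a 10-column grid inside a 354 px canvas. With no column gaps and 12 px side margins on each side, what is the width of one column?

33 px

Content width = 354 − 2·12 = 330 px.
330 / 10 = 33 px per column.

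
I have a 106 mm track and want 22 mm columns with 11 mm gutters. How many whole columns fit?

3 columns

3 columns: 3·22 + 2·11 = 88 mm ≤ 106.
4 columns: 121 mm > 106. So 3.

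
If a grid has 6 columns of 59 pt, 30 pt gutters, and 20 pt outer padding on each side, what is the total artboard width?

Adding margins, columns and gutters: 40 + 354 + 150 = 544 pt.

544 pt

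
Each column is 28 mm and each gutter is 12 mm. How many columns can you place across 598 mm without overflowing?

15 columns: 15·28 + 14·12 = 588 mm ≤ 598.
16 columns: 628 mm > 598. So 15.

15 columns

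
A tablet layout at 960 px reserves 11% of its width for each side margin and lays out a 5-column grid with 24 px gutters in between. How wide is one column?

960 × (1 − 2·11%) = 960 × 78% = 748.8 px for the columns.
Subtracting 4 gutters of 24 leaves 652.8 for 5 columns, so c = 130.56 px.

130.56 px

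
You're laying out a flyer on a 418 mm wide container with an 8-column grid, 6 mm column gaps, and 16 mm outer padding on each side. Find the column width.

Content width = 418 − 2·16 = 386 mm.
8 columns + 7 column gaps: 8c + 7·6 = 386.
8c = 386 − 42 = 344, so c = 43 mm.

43 mm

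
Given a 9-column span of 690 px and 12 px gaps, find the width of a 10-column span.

9 columns + 8 gaps: 9c + 8·12 = 690.
9c = 690 − 96 = 594, so c = 66 px.
10-column span = 10·66 + 9·12 = 768 px.

768 px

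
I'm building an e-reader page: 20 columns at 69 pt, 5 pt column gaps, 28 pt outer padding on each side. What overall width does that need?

1531 pt

Canvas = 2·28 + 20·69 + 19·5 = 56 + 1380 + 95 = 1531 pt.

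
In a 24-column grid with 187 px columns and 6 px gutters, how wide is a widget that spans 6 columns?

1152 px

Span of 6: 6·187 + 5·6 = 1122 + 30 = 1152 px.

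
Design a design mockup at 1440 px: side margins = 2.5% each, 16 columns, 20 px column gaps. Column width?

1440 × (1 − 2·2.5%) = 1440 × 95% = 1368 px for the columns.
16c + 15·20 = 1368 → 16c = 1068 → c = 66.75 px.

66.75 px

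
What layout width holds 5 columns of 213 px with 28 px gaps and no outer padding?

1177 px

Summing: 1065 + 112 = 1177 px.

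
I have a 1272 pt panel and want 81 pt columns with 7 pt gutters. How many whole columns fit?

Each extra column adds 81 + 7 = 88 pt.
(1272 + 7) / 88 = 14.53, so 14 columns fit.

14 columns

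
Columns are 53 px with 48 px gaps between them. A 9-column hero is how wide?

9 columns plus 8 gaps: 477 + 384 = 861 px.

861 px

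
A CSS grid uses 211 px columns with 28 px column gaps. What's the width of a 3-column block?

689 px

Span of 3: 3·211 + 2·28 = 633 + 56 = 689 px.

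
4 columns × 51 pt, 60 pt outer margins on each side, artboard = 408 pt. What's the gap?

28 pt

Content width = 408 − 2·60 = 288 pt.
4·51 + 3g = 288 → 3g = 84 → g = 28 pt.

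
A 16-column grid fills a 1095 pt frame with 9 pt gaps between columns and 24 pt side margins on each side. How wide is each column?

Inside the margins: 1095 − 48 = 1047 pt.
16c + 15·9 = 1047 → 16c = 912 → c = 57 pt.

57 pt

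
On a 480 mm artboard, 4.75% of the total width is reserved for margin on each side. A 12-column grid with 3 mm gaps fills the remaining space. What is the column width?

33.45 mm

Margins: 4.75% × 480 = 22.8 mm each, so content = 480 − 45.6 = 434.4 mm.
434.4 − 11·3 = 401.4; ÷12 gives c = 33.45 mm.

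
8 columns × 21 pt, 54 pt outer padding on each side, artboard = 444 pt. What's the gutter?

Subtract both margins: 444 − 2·54 = 336 pt.
8·21 + 7g = 336 → 7g = 168 → g = 24 pt.

24 pt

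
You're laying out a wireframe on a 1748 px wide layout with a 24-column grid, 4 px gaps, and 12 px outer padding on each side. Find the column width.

68 px

Inside the margins: 1748 − 24 = 1724 px.
24 columns + 23 gaps: 24c + 23·4 = 1724.
24c = 1724 − 92 = 1632, so c = 68 px.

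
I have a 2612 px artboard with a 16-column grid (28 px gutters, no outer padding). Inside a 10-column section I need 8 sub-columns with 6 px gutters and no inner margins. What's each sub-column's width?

197.5 px

Subtracting 15 gutters of 28 leaves 2192 for 16 columns, so c = 137 px.
10 columns plus 9 gutters: 1370 + 252 = 1622 px.
Subtracting 7 gutters of 6 leaves 1580 for 8 columns, so d = 197.5 px.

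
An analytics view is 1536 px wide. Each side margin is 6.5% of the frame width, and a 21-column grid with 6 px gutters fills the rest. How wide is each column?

Margins: 6.5% × 1536 = 99.84 px each, so content = 1536 − 199.68 = 1336.32 px.
Subtracting 20 gutters of 6 leaves 1216.32 for 21 columns, so c = 57.92 px.

57.92 px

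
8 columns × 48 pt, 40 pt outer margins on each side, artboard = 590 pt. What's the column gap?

Subtract both margins: 590 − 2·40 = 510 pt.
8·48 + 7g = 510 → 7g = 126 → g = 18 pt.

18 pt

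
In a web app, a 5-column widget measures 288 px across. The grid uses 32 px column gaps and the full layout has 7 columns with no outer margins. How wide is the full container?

416 px

Subtracting 4 column gaps of 32 leaves 160 for 5 columns, so c = 32 px.
Summing: 224 + 192 = 416 px.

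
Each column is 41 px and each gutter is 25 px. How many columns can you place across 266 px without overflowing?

4 columns

Each extra column adds 41 + 25 = 66 px.
(266 + 25) / 66 = 4.41, so 4 columns fit.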